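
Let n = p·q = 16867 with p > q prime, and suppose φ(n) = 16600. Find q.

φ(n) = (p−1)(q−1) = n − (p+q) + 1, so p + q = 16867 − 16600 + 1 = 268.
p and q are the roots of t² − 268t + 16867 = 0.
Discriminant: 268² − 4·16867 = 71824 − 67468 = 4356; √4356 = 66.
q = (268 − 66)/2 = 101, p = (268 + 66)/2 = 167.
Check: 101 · 167 = 16867.

101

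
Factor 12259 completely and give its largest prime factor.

41

12259 = 13 · 943
943 = 23 · 41
41 is prime.
So 12259 = 13 · 23 · 41; the largest prime factor is 41.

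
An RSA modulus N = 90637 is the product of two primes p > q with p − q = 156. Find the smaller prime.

233

Since p = q + 156, we have 90637 = q(q + 156), so q² + 156q − 90637 = 0.
Discriminant: 156² + 4·90637 = 24336 + 362548 = 386884; √386884 = 622.
q = (−156 + 622)/2 = 233, and p = q + 156 = 389.
Check: 233 · 389 = 90637.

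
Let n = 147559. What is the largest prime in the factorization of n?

61

147559 = 41 · 3599
3599 = 59 · 61
61 is prime.
So 147559 = 41 · 59 · 61; the largest prime factor is 61.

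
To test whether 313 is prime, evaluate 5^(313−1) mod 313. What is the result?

1

5^1 ≡ 5 (mod 313)
5^2 ≡ 5^2 = 25 ≡ 25 (mod 313)
5^4 ≡ 25^2 = 625 ≡ 312 (mod 313)
5^8 ≡ 312^2 = 97344 ≡ 1 (mod 313)
5^16 ≡ 1^2 = 1 ≡ 1 (mod 313)
5^32 ≡ 1^2 = 1 ≡ 1 (mod 313)
5^64 ≡ 1^2 = 1 ≡ 1 (mod 313)
5^128 ≡ 1^2 = 1 ≡ 1 (mod 313)
5^256 ≡ 1^2 = 1 ≡ 1 (mod 313)
312 = 256 + 32 + 16 + 8 in binary powers of 2.
So 5^312 ≡ 1 · 1 · 1 · 1 ≡ 1 (mod 313).
Since the result is 1, base 5 gives no evidence that 313 is composite.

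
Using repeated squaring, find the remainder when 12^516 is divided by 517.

243

12^1 ≡ 12 (mod 517)
12^2 ≡ 12^2 = 144 ≡ 144 (mod 517)
12^4 ≡ 144^2 = 20736 ≡ 56 (mod 517)
12^8 ≡ 56^2 = 3136 ≡ 34 (mod 517)
12^16 ≡ 34^2 = 1156 ≡ 122 (mod 517)
12^32 ≡ 122^2 = 14884 ≡ 408 (mod 517)
12^64 ≡ 408^2 = 166464 ≡ 507 (mod 517)
12^128 ≡ 507^2 = 257049 ≡ 100 (mod 517)
12^256 ≡ 100^2 = 10000 ≡ 177 (mod 517)
12^512 ≡ 177^2 = 31329 ≡ 309 (mod 517)
516 = 512 + 4 in binary powers of 2.
So 12^516 ≡ 309 · 56 ≡ 243 (mod 517).
Since 243 ≠ 1, base 12 is a Fermat witness: 517 is composite.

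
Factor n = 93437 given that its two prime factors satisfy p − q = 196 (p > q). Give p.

Since p = q + 196, we have 93437 = q(q + 196), so q² + 196q − 93437 = 0.
Discriminant: 196² + 4·93437 = 38416 + 373748 = 412164; √412164 = 642.
q = (−196 + 642)/2 = 223, and p = q + 196 = 419.
Check: 223 · 419 = 93437.

419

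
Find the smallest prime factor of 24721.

24721 is odd.
Digit sum 16, not divisible by 3.
Ends in 1: not divisible by 5.
7: 24721 = 7·3531 + 4
11: 24721 = 11·2247 + 4
13: 24721 = 13·1901 + 8
17: 24721 = 17·1454 + 3
19: 24721 = 19·1301 + 2
23: 24721 = 23·1074 + 19
29: 24721 = 29·852 + 13
31: 24721 = 31·797 + 14
37: 24721 = 37·668 + 5
41: 24721 = 41·602 + 39
43: 24721 = 43·574 + 39
47: 24721 = 47·525 + 46
53: 24721 = 53·466 + 23
59: 24721 = 59·419

59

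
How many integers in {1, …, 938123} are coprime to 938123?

Factor: 938123 = 71 · 73 · 181.
φ(938123) = (71−1) · (73−1) · (181−1) = 70 · 72 · 180 = 907200.

907200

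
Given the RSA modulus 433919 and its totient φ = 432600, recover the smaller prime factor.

φ(n) = (p−1)(q−1) = n − (p+q) + 1, so p + q = 433919 − 432600 + 1 = 1320.
p and q are the roots of t² − 1320t + 433919 = 0.
Discriminant: 1320² − 4·433919 = 1742400 − 1735676 = 6724; √6724 = 82.
q = (1320 − 82)/2 = 619, p = (1320 + 82)/2 = 701.
Check: 619 · 701 = 433919.

619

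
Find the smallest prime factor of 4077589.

97

4077589 is odd.
Digit sum 40, not divisible by 3.
Ends in 9: not divisible by 5.
7: 4077589 = 7·582512 + 5
11: 4077589 = 11·370689 + 10
13: 4077589 = 13·313660 + 9
17: 4077589 = 17·239858 + 3
19: 4077589 = 19·214609 + 18
23: 4077589 = 23·177286 + 11
29: 4077589 = 29·140606 + 15
31: 4077589 = 31·131535 + 4
37: 4077589 = 37·110205 + 4
41: 4077589 = 41·99453 + 16
43: 4077589 = 43·94827 + 28
47: 4077589 = 47·86757 + 10
53: 4077589 = 53·76935 + 34
59: 4077589 = 59·69111 + 40
61: 4077589 = 61·66845 + 44
67: 4077589 = 67·60859 + 36
71: 4077589 = 71·57430 + 59
73: 4077589 = 73·55857 + 28
79: 4077589 = 79·51615 + 4
83: 4077589 = 83·49127 + 48
89: 4077589 = 89·45815 + 54
97: 4077589 = 97·42037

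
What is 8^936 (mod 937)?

8^1 ≡ 8 (mod 937)
8^2 ≡ 8^2 = 64 ≡ 64 (mod 937)
8^4 ≡ 64^2 = 4096 ≡ 348 (mod 937)
8^8 ≡ 348^2 = 121104 ≡ 231 (mod 937)
8^16 ≡ 231^2 = 53361 ≡ 889 (mod 937)
8^32 ≡ 889^2 = 790321 ≡ 430 (mod 937)
8^64 ≡ 430^2 = 184900 ≡ 311 (mod 937)
8^128 ≡ 311^2 = 96721 ≡ 210 (mod 937)
8^256 ≡ 210^2 = 44100 ≡ 61 (mod 937)
8^512 ≡ 61^2 = 3721 ≡ 910 (mod 937)
936 = 512 + 256 + 128 + 32 + 8 in binary powers of 2.
So 8^936 ≡ 910 · 61 · 210 · 430 · 231 ≡ 1 (mod 937).
Since the result is 1, base 8 gives no evidence that 937 is composite.

1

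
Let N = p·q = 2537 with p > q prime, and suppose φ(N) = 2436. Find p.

59

φ(n) = (p−1)(q−1) = n − (p+q) + 1, so p + q = 2537 − 2436 + 1 = 102.
p and q are the roots of t² − 102t + 2537 = 0.
Discriminant: 102² − 4·2537 = 10404 − 10148 = 256; √256 = 16.
q = (102 − 16)/2 = 43, p = (102 + 16)/2 = 59.
Check: 43 · 59 = 2537.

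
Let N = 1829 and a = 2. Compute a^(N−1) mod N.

411

2^1 ≡ 2 (mod 1829)
2^2 ≡ 2^2 = 4 ≡ 4 (mod 1829)
2^4 ≡ 4^2 = 16 ≡ 16 (mod 1829)
2^8 ≡ 16^2 = 256 ≡ 256 (mod 1829)
2^16 ≡ 256^2 = 65536 ≡ 1521 (mod 1829)
2^32 ≡ 1521^2 = 2313441 ≡ 1585 (mod 1829)
2^64 ≡ 1585^2 = 2512225 ≡ 1008 (mod 1829)
2^128 ≡ 1008^2 = 1016064 ≡ 969 (mod 1829)
2^256 ≡ 969^2 = 938961 ≡ 684 (mod 1829)
2^512 ≡ 684^2 = 467856 ≡ 1461 (mod 1829)
2^1024 ≡ 1461^2 = 2134521 ≡ 78 (mod 1829)
1828 = 1024 + 512 + 256 + 32 + 4 in binary powers of 2.
So 2^1828 ≡ 78 · 1461 · 684 · 1585 · 16 ≡ 411 (mod 1829).
Since 411 ≠ 1, base 2 is a Fermat witness: 1829 is composite.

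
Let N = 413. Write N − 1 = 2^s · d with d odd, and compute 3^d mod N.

413 − 1 = 412 = 2^2 · 103, so d = 103.
3^1 ≡ 3 (mod 413)
3^2 ≡ 3^2 = 9 ≡ 9 (mod 413)
3^4 ≡ 9^2 = 81 ≡ 81 (mod 413)
3^8 ≡ 81^2 = 6561 ≡ 366 (mod 413)
3^16 ≡ 366^2 = 133956 ≡ 144 (mod 413)
3^32 ≡ 144^2 = 20736 ≡ 86 (mod 413)
3^64 ≡ 86^2 = 7396 ≡ 375 (mod 413)
103 = 64 + 32 + 4 + 2 + 1 in binary powers of 2.
So 3^103 ≡ 375 · 86 · 81 · 9 · 3 ≡ 262 (mod 413).
Squaring chain: 262 → 86; never reaches −1, so base 3 is a Miller–Rabin witness that 413 is composite.

262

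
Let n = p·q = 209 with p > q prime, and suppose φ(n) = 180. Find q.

φ(n) = (p−1)(q−1) = n − (p+q) + 1, so p + q = 209 − 180 + 1 = 30.
p and q are the roots of t² − 30t + 209 = 0.
Discriminant: 30² − 4·209 = 900 − 836 = 64; √64 = 8.
q = (30 − 8)/2 = 11, p = (30 + 8)/2 = 19.
Check: 11 · 19 = 209.

11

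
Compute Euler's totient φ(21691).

21384

Factor: 21691 = 109 · 199.
φ(21691) = (109−1) · (199−1) = 108 · 198 = 21384.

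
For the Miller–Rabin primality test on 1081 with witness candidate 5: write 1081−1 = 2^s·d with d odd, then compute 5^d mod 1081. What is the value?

1081 − 1 = 1080 = 2^3 · 135, so d = 135.
5^1 ≡ 5 (mod 1081)
5^2 ≡ 5^2 = 25 ≡ 25 (mod 1081)
5^4 ≡ 25^2 = 625 ≡ 625 (mod 1081)
5^8 ≡ 625^2 = 390625 ≡ 384 (mod 1081)
5^16 ≡ 384^2 = 147456 ≡ 440 (mod 1081)
5^32 ≡ 440^2 = 193600 ≡ 101 (mod 1081)
5^64 ≡ 101^2 = 10201 ≡ 472 (mod 1081)
5^128 ≡ 472^2 = 222784 ≡ 98 (mod 1081)
135 = 128 + 4 + 2 + 1 in binary powers of 2.
So 5^135 ≡ 98 · 625 · 25 · 5 ≡ 608 (mod 1081).
Squaring chain: 608 → 1043 → 363; never reaches −1, so base 5 is a Miller–Rabin witness that 1081 is composite.

608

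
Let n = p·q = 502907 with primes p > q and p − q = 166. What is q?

631

Since p = q + 166, we have 502907 = q(q + 166), so q² + 166q − 502907 = 0.
Discriminant: 166² + 4·502907 = 27556 + 2011628 = 2039184; √2039184 = 1428.
q = (−166 + 1428)/2 = 631, and p = q + 166 = 797.
Check: 631 · 797 = 502907.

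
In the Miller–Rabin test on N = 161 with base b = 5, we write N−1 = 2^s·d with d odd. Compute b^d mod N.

66

161 − 1 = 160 = 2^5 · 5, so d = 5.
5^1 ≡ 5 (mod 161)
5^2 ≡ 5^2 = 25 ≡ 25 (mod 161)
5^4 ≡ 25^2 = 625 ≡ 142 (mod 161)
5 = 4 + 1 in binary powers of 2.
So 5^5 ≡ 142 · 5 ≡ 66 (mod 161).
Squaring chain: 66 → 9 → 81 → 121 → 151; never reaches −1, so base 5 is a Miller–Rabin witness that 161 is composite.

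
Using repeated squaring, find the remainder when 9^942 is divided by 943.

901

9^1 ≡ 9 (mod 943)
9^2 ≡ 9^2 = 81 ≡ 81 (mod 943)
9^4 ≡ 81^2 = 6561 ≡ 903 (mod 943)
9^8 ≡ 903^2 = 815409 ≡ 657 (mod 943)
9^16 ≡ 657^2 = 431649 ≡ 698 (mod 943)
9^32 ≡ 698^2 = 487204 ≡ 616 (mod 943)
9^64 ≡ 616^2 = 379456 ≡ 370 (mod 943)
9^128 ≡ 370^2 = 136900 ≡ 165 (mod 943)
9^256 ≡ 165^2 = 27225 ≡ 821 (mod 943)
9^512 ≡ 821^2 = 674041 ≡ 739 (mod 943)
942 = 512 + 256 + 128 + 32 + 8 + 4 + 2 in binary powers of 2.
So 9^942 ≡ 739 · 821 · 165 · 616 · 657 · 903 · 81 ≡ 901 (mod 943).
Since 901 ≠ 1, base 9 is a Fermat witness: 943 is composite.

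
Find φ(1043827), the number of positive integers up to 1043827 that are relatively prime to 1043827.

Factor: 1043827 = 73 · 79 · 181.
φ(1043827) = (73−1) · (79−1) · (181−1) = 72 · 78 · 180 = 1010880.

1010880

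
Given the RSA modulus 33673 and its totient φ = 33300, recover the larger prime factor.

223

φ(n) = (p−1)(q−1) = n − (p+q) + 1, so p + q = 33673 − 33300 + 1 = 374.
p and q are the roots of t² − 374t + 33673 = 0.
Discriminant: 374² − 4·33673 = 139876 − 134692 = 5184; √5184 = 72.
q = (374 − 72)/2 = 151, p = (374 + 72)/2 = 223.
Check: 151 · 223 = 33673.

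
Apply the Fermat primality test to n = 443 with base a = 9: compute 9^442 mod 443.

1

9^1 ≡ 9 (mod 443)
9^2 ≡ 9^2 = 81 ≡ 81 (mod 443)
9^4 ≡ 81^2 = 6561 ≡ 359 (mod 443)
9^8 ≡ 359^2 = 128881 ≡ 411 (mod 443)
9^16 ≡ 411^2 = 168921 ≡ 138 (mod 443)
9^32 ≡ 138^2 = 19044 ≡ 438 (mod 443)
9^64 ≡ 438^2 = 191844 ≡ 25 (mod 443)
9^128 ≡ 25^2 = 625 ≡ 182 (mod 443)
9^256 ≡ 182^2 = 33124 ≡ 342 (mod 443)
442 = 256 + 128 + 32 + 16 + 8 + 2 in binary powers of 2.
So 9^442 ≡ 342 · 182 · 438 · 138 · 411 · 81 ≡ 1 (mod 443).
Since the result is 1, base 9 gives no evidence that 443 is composite.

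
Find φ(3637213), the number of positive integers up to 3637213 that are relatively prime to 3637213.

Factor: 3637213 = 137 · 139 · 191.
φ(3637213) = (137−1) · (139−1) · (191−1) = 136 · 138 · 190 = 3565920.

3565920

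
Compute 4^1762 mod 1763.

4^1 ≡ 4 (mod 1763)
4^2 ≡ 4^2 = 16 ≡ 16 (mod 1763)
4^4 ≡ 16^2 = 256 ≡ 256 (mod 1763)
4^8 ≡ 256^2 = 65536 ≡ 305 (mod 1763)
4^16 ≡ 305^2 = 93025 ≡ 1349 (mod 1763)
4^32 ≡ 1349^2 = 1819801 ≡ 385 (mod 1763)
4^64 ≡ 385^2 = 148225 ≡ 133 (mod 1763)
4^128 ≡ 133^2 = 17689 ≡ 59 (mod 1763)
4^256 ≡ 59^2 = 3481 ≡ 1718 (mod 1763)
4^512 ≡ 1718^2 = 2951524 ≡ 262 (mod 1763)
4^1024 ≡ 262^2 = 68644 ≡ 1650 (mod 1763)
1762 = 1024 + 512 + 128 + 64 + 32 + 2 in binary powers of 2.
So 4^1762 ≡ 1650 · 262 · 59 · 133 · 385 · 16 ≡ 508 (mod 1763).
Since 508 ≠ 1, base 4 is a Fermat witness: 1763 is composite.

508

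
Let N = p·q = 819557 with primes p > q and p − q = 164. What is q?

Since p = q + 164, we have 819557 = q(q + 164), so q² + 164q − 819557 = 0.
Discriminant: 164² + 4·819557 = 26896 + 3278228 = 3305124; √3305124 = 1818.
q = (−164 + 1818)/2 = 827, and p = q + 164 = 991.
Check: 827 · 991 = 819557.

827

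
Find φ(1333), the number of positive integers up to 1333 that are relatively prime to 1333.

Factor: 1333 = 31 · 43.
φ(1333) = (31−1) · (43−1) = 30 · 42 = 1260.

1260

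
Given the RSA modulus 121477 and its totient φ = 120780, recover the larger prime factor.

367

φ(n) = (p−1)(q−1) = n − (p+q) + 1, so p + q = 121477 − 120780 + 1 = 698.
p and q are the roots of t² − 698t + 121477 = 0.
Discriminant: 698² − 4·121477 = 487204 − 485908 = 1296; √1296 = 36.
q = (698 − 36)/2 = 331, p = (698 + 36)/2 = 367.
Check: 331 · 367 = 121477.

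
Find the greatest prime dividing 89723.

89723 = 23 · 3901
3901 = 47 · 83
83 is prime.
So 89723 = 23 · 47 · 83; the largest prime factor is 83.

83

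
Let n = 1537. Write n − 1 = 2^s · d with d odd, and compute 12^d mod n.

191

1537 − 1 = 1536 = 2^9 · 3, so d = 3.
12^1 ≡ 12 (mod 1537)
12^2 ≡ 12^2 = 144 ≡ 144 (mod 1537)
3 = 2 + 1 in binary powers of 2.
So 12^3 ≡ 144 · 12 ≡ 191 (mod 1537).
Squaring chain: 191 → 1130 → 1190 → 523 → 1480 → 175 → 1422 → 929 → 784; never reaches −1, so base 12 is a Miller–Rabin witness that 1537 is composite.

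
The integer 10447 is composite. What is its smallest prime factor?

10447 is odd.
Digit sum 16, not divisible by 3.
Ends in 7: not divisible by 5.
7: 10447 = 7·1492 + 3
11: 10447 = 11·949 + 8
13: 10447 = 13·803 + 8
17: 10447 = 17·614 + 9
19: 10447 = 19·549 + 16
23: 10447 = 23·454 + 5
29: 10447 = 29·360 + 7
31: 10447 = 31·337

31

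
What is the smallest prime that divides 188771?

188771 is odd.
Digit sum 32, not divisible by 3.
Ends in 1: not divisible by 5.
7: 188771 = 7·26967 + 2
11: 188771 = 11·17161

11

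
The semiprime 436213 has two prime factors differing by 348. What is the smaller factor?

Since p = q + 348, we have 436213 = q(q + 348), so q² + 348q − 436213 = 0.
Discriminant: 348² + 4·436213 = 121104 + 1744852 = 1865956; √1865956 = 1366.
q = (−348 + 1366)/2 = 509, and p = q + 348 = 857.
Check: 509 · 857 = 436213.

509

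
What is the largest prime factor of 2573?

83

2573 = 31 · 83
83 is prime.
So 2573 = 31 · 83; the largest prime factor is 83.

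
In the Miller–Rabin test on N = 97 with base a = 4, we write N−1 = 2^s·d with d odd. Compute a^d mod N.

64

97 − 1 = 96 = 2^5 · 3, so d = 3.
4^1 ≡ 4 (mod 97)
4^2 ≡ 4^2 = 16 ≡ 16 (mod 97)
3 = 2 + 1 in binary powers of 2.
So 4^3 ≡ 16 · 4 ≡ 64 (mod 97).
Squaring chain: 64 → 22 → 96 → 1 → 1; reaches −1, so base 4 does not prove 97 composite.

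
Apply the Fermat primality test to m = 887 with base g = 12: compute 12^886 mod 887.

1

12^1 ≡ 12 (mod 887)
12^2 ≡ 12^2 = 144 ≡ 144 (mod 887)
12^4 ≡ 144^2 = 20736 ≡ 335 (mod 887)
12^8 ≡ 335^2 = 112225 ≡ 463 (mod 887)
12^16 ≡ 463^2 = 214369 ≡ 602 (mod 887)
12^32 ≡ 602^2 = 362404 ≡ 508 (mod 887)
12^64 ≡ 508^2 = 258064 ≡ 834 (mod 887)
12^128 ≡ 834^2 = 695556 ≡ 148 (mod 887)
12^256 ≡ 148^2 = 21904 ≡ 616 (mod 887)
12^512 ≡ 616^2 = 379456 ≡ 707 (mod 887)
886 = 512 + 256 + 64 + 32 + 16 + 4 + 2 in binary powers of 2.
So 12^886 ≡ 707 · 616 · 834 · 508 · 602 · 335 · 144 ≡ 1 (mod 887).
Since the result is 1, base 12 gives no evidence that 887 is composite.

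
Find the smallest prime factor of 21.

3

21 is odd.
Digit sum 3, divisible by 3.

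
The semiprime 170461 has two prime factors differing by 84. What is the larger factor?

Since p = q + 84, we have 170461 = q(q + 84), so q² + 84q − 170461 = 0.
Discriminant: 84² + 4·170461 = 7056 + 681844 = 688900; √688900 = 830.
q = (−84 + 830)/2 = 373, and p = q + 84 = 457.
Check: 373 · 457 = 170461.

457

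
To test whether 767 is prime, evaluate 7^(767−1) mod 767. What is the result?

7^1 ≡ 7 (mod 767)
7^2 ≡ 7^2 = 49 ≡ 49 (mod 767)
7^4 ≡ 49^2 = 2401 ≡ 100 (mod 767)
7^8 ≡ 100^2 = 10000 ≡ 29 (mod 767)
7^16 ≡ 29^2 = 841 ≡ 74 (mod 767)
7^32 ≡ 74^2 = 5476 ≡ 107 (mod 767)
7^64 ≡ 107^2 = 11449 ≡ 711 (mod 767)
7^128 ≡ 711^2 = 505521 ≡ 68 (mod 767)
7^256 ≡ 68^2 = 4624 ≡ 22 (mod 767)
7^512 ≡ 22^2 = 484 ≡ 484 (mod 767)
766 = 512 + 128 + 64 + 32 + 16 + 8 + 4 + 2 in binary powers of 2.
So 7^766 ≡ 484 · 68 · 711 · 107 · 74 · 29 · 100 · 49 ≡ 186 (mod 767).
Since 186 ≠ 1, base 7 is a Fermat witness: 767 is composite.

186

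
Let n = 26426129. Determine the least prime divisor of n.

26426129 is odd.
Digit sum 32, not divisible by 3.
Ends in 9: not divisible by 5.
7: 26426129 = 7·3775161 + 2
11: 26426129 = 11·2402375 + 4
13: 26426129 = 13·2032779 + 2
17: 26426129 = 17·1554478 + 3
19: 26426129 = 19·1390848 + 17
23: 26426129 = 23·1148962 + 3
29: 26426129 = 29·911245 + 24
31: 26426129 = 31·852455 + 24
37: 26426129 = 37·714219 + 26
41: 26426129 = 41·644539 + 30
43: 26426129 = 43·614561 + 6
47: 26426129 = 47·562258 + 3
53: 26426129 = 53·498606 + 11
59: 26426129 = 59·447900 + 29
61: 26426129 = 61·433215 + 14
67: 26426129 = 67·394419 + 56
71: 26426129 = 71·372199

71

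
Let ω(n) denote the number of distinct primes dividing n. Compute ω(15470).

15470 = 2 · 7735
7735 = 5 · 1547
1547 = 7 · 221
221 = 13 · 17
15470 = 2 · 5 · 7 · 13 · 17, which has 5 distinct prime factors.

5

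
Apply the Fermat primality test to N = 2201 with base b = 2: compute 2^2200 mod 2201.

2^1 ≡ 2 (mod 2201)
2^2 ≡ 2^2 = 4 ≡ 4 (mod 2201)
2^4 ≡ 4^2 = 16 ≡ 16 (mod 2201)
2^8 ≡ 16^2 = 256 ≡ 256 (mod 2201)
2^16 ≡ 256^2 = 65536 ≡ 1707 (mod 2201)
2^32 ≡ 1707^2 = 2913849 ≡ 1926 (mod 2201)
2^64 ≡ 1926^2 = 3709476 ≡ 791 (mod 2201)
2^128 ≡ 791^2 = 625681 ≡ 597 (mod 2201)
2^256 ≡ 597^2 = 356409 ≡ 2048 (mod 2201)
2^512 ≡ 2048^2 = 4194304 ≡ 1399 (mod 2201)
2^1024 ≡ 1399^2 = 1957201 ≡ 512 (mod 2201)
2^2048 ≡ 512^2 = 262144 ≡ 225 (mod 2201)
2200 = 2048 + 128 + 16 + 8 in binary powers of 2.
So 2^2200 ≡ 225 · 597 · 1707 · 256 ≡ 1582 (mod 2201).
Since 1582 ≠ 1, base 2 is a Fermat witness: 2201 is composite.

1582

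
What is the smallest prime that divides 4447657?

4447657 is odd.
Digit sum 37, not divisible by 3.
Ends in 7: not divisible by 5.
7: 4447657 = 7·635379 + 4
11: 4447657 = 11·404332 + 5
13: 4447657 = 13·342127 + 6
17: 4447657 = 17·261626 + 15
19: 4447657 = 19·234087 + 4
23: 4447657 = 23·193376 + 9
29: 4447657 = 29·153367 + 14
31: 4447657 = 31·143472 + 25
37: 4447657 = 37·120206 + 35
41: 4447657 = 41·108479 + 18
43: 4447657 = 43·103433 + 38
47: 4447657 = 47·94631

47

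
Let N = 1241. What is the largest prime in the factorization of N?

1241 = 17 · 73
73 is prime.
So 1241 = 17 · 73; the largest prime factor is 73.

73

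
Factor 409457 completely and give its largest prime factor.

409457 = 71 · 5767
5767 = 73 · 79
79 is prime.
So 409457 = 71 · 73 · 79; the largest prime factor is 79.

79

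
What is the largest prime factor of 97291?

97

97291 = 17 · 5723
5723 = 59 · 97
97 is prime.
So 97291 = 17 · 59 · 97; the largest prime factor is 97.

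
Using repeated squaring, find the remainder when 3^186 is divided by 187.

25

3^1 ≡ 3 (mod 187)
3^2 ≡ 3^2 = 9 ≡ 9 (mod 187)
3^4 ≡ 9^2 = 81 ≡ 81 (mod 187)
3^8 ≡ 81^2 = 6561 ≡ 16 (mod 187)
3^16 ≡ 16^2 = 256 ≡ 69 (mod 187)
3^32 ≡ 69^2 = 4761 ≡ 86 (mod 187)
3^64 ≡ 86^2 = 7396 ≡ 103 (mod 187)
3^128 ≡ 103^2 = 10609 ≡ 137 (mod 187)
186 = 128 + 32 + 16 + 8 + 2 in binary powers of 2.
So 3^186 ≡ 137 · 86 · 69 · 16 · 9 ≡ 25 (mod 187).
Since 25 ≠ 1, base 3 is a Fermat witness: 187 is composite.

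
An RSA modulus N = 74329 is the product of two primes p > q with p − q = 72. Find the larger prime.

311

Since p = q + 72, we have 74329 = q(q + 72), so q² + 72q − 74329 = 0.
Discriminant: 72² + 4·74329 = 5184 + 297316 = 302500; √302500 = 550.
q = (−72 + 550)/2 = 239, and p = q + 72 = 311.
Check: 239 · 311 = 74329.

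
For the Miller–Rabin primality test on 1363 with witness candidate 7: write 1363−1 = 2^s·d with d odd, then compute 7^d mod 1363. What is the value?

1363 − 1 = 1362 = 2^1 · 681, so d = 681.
7^1 ≡ 7 (mod 1363)
7^2 ≡ 7^2 = 49 ≡ 49 (mod 1363)
7^4 ≡ 49^2 = 2401 ≡ 1038 (mod 1363)
7^8 ≡ 1038^2 = 1077444 ≡ 674 (mod 1363)
7^16 ≡ 674^2 = 454276 ≡ 397 (mod 1363)
7^32 ≡ 397^2 = 157609 ≡ 864 (mod 1363)
7^64 ≡ 864^2 = 746496 ≡ 935 (mod 1363)
7^128 ≡ 935^2 = 874225 ≡ 542 (mod 1363)
7^256 ≡ 542^2 = 293764 ≡ 719 (mod 1363)
7^512 ≡ 719^2 = 516961 ≡ 384 (mod 1363)
681 = 512 + 128 + 32 + 8 + 1 in binary powers of 2.
So 7^681 ≡ 384 · 542 · 864 · 674 · 7 ≡ 1209 (mod 1363).
Squaring chain: 1209; never reaches −1, so base 7 is a Miller–Rabin witness that 1363 is composite.

1209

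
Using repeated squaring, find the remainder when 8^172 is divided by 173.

1

8^1 ≡ 8 (mod 173)
8^2 ≡ 8^2 = 64 ≡ 64 (mod 173)
8^4 ≡ 64^2 = 4096 ≡ 117 (mod 173)
8^8 ≡ 117^2 = 13689 ≡ 22 (mod 173)
8^16 ≡ 22^2 = 484 ≡ 138 (mod 173)
8^32 ≡ 138^2 = 19044 ≡ 14 (mod 173)
8^64 ≡ 14^2 = 196 ≡ 23 (mod 173)
8^128 ≡ 23^2 = 529 ≡ 10 (mod 173)
172 = 128 + 32 + 8 + 4 in binary powers of 2.
So 8^172 ≡ 10 · 14 · 22 · 117 ≡ 1 (mod 173).
Since the result is 1, base 8 gives no evidence that 173 is composite.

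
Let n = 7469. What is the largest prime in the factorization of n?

7469 = 7 · 1067
1067 = 11 · 97
97 is prime.
So 7469 = 7 · 11 · 97; the largest prime factor is 97.

97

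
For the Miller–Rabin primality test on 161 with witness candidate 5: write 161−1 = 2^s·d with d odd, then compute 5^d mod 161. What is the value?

66

161 − 1 = 160 = 2^5 · 5, so d = 5.
5^1 ≡ 5 (mod 161)
5^2 ≡ 5^2 = 25 ≡ 25 (mod 161)
5^4 ≡ 25^2 = 625 ≡ 142 (mod 161)
5 = 4 + 1 in binary powers of 2.
So 5^5 ≡ 142 · 5 ≡ 66 (mod 161).
Squaring chain: 66 → 9 → 81 → 121 → 151; never reaches −1, so base 5 is a Miller–Rabin witness that 161 is composite.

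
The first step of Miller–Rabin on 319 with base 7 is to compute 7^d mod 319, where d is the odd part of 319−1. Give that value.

74

319 − 1 = 318 = 2^1 · 159, so d = 159.
7^1 ≡ 7 (mod 319)
7^2 ≡ 7^2 = 49 ≡ 49 (mod 319)
7^4 ≡ 49^2 = 2401 ≡ 168 (mod 319)
7^8 ≡ 168^2 = 28224 ≡ 152 (mod 319)
7^16 ≡ 152^2 = 23104 ≡ 136 (mod 319)
7^32 ≡ 136^2 = 18496 ≡ 313 (mod 319)
7^64 ≡ 313^2 = 97969 ≡ 36 (mod 319)
7^128 ≡ 36^2 = 1296 ≡ 20 (mod 319)
159 = 128 + 16 + 8 + 4 + 2 + 1 in binary powers of 2.
So 7^159 ≡ 20 · 136 · 152 · 168 · 49 · 7 ≡ 74 (mod 319).
Squaring chain: 74; never reaches −1, so base 7 is a Miller–Rabin witness that 319 is composite.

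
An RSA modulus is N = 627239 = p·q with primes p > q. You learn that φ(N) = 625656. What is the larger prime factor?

797

φ(n) = (p−1)(q−1) = n − (p+q) + 1, so p + q = 627239 − 625656 + 1 = 1584.
p and q are the roots of t² − 1584t + 627239 = 0.
Discriminant: 1584² − 4·627239 = 2509056 − 2508956 = 100; √100 = 10.
q = (1584 − 10)/2 = 787, p = (1584 + 10)/2 = 797.
Check: 787 · 797 = 627239.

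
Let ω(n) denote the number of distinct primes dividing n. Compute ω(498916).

498916 = 2^2 · 124729
124729 = 11 · 11339
11339 = 17 · 667
667 = 23 · 29
498916 = 2^2 · 11 · 17 · 23 · 29, which has 5 distinct prime factors.

5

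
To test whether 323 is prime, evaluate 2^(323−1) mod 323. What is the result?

2^1 ≡ 2 (mod 323)
2^2 ≡ 2^2 = 4 ≡ 4 (mod 323)
2^4 ≡ 4^2 = 16 ≡ 16 (mod 323)
2^8 ≡ 16^2 = 256 ≡ 256 (mod 323)
2^16 ≡ 256^2 = 65536 ≡ 290 (mod 323)
2^32 ≡ 290^2 = 84100 ≡ 120 (mod 323)
2^64 ≡ 120^2 = 14400 ≡ 188 (mod 323)
2^128 ≡ 188^2 = 35344 ≡ 137 (mod 323)
2^256 ≡ 137^2 = 18769 ≡ 35 (mod 323)
322 = 256 + 64 + 2 in binary powers of 2.
So 2^322 ≡ 35 · 188 · 4 ≡ 157 (mod 323).
Since 157 ≠ 1, base 2 is a Fermat witness: 323 is composite.

157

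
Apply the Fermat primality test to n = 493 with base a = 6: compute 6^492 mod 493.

6^1 ≡ 6 (mod 493)
6^2 ≡ 6^2 = 36 ≡ 36 (mod 493)
6^4 ≡ 36^2 = 1296 ≡ 310 (mod 493)
6^8 ≡ 310^2 = 96100 ≡ 458 (mod 493)
6^16 ≡ 458^2 = 209764 ≡ 239 (mod 493)
6^32 ≡ 239^2 = 57121 ≡ 426 (mod 493)
6^64 ≡ 426^2 = 181476 ≡ 52 (mod 493)
6^128 ≡ 52^2 = 2704 ≡ 239 (mod 493)
6^256 ≡ 239^2 = 57121 ≡ 426 (mod 493)
492 = 256 + 128 + 64 + 32 + 8 + 4 in binary powers of 2.
So 6^492 ≡ 426 · 239 · 52 · 426 · 458 · 310 ≡ 268 (mod 493).
Since 268 ≠ 1, base 6 is a Fermat witness: 493 is composite.

268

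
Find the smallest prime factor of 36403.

59

36403 is odd.
Digit sum 16, not divisible by 3.
Ends in 3: not divisible by 5.
7: 36403 = 7·5200 + 3
11: 36403 = 11·3309 + 4
13: 36403 = 13·2800 + 3
17: 36403 = 17·2141 + 6
19: 36403 = 19·1915 + 18
23: 36403 = 23·1582 + 17
29: 36403 = 29·1255 + 8
31: 36403 = 31·1174 + 9
37: 36403 = 37·983 + 32
41: 36403 = 41·887 + 36
43: 36403 = 43·846 + 25
47: 36403 = 47·774 + 25
53: 36403 = 53·686 + 45
59: 36403 = 59·617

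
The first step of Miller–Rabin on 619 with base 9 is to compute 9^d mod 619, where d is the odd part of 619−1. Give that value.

619 − 1 = 618 = 2^1 · 309, so d = 309.
9^1 ≡ 9 (mod 619)
9^2 ≡ 9^2 = 81 ≡ 81 (mod 619)
9^4 ≡ 81^2 = 6561 ≡ 371 (mod 619)
9^8 ≡ 371^2 = 137641 ≡ 223 (mod 619)
9^16 ≡ 223^2 = 49729 ≡ 209 (mod 619)
9^32 ≡ 209^2 = 43681 ≡ 351 (mod 619)
9^64 ≡ 351^2 = 123201 ≡ 20 (mod 619)
9^128 ≡ 20^2 = 400 ≡ 400 (mod 619)
9^256 ≡ 400^2 = 160000 ≡ 298 (mod 619)
309 = 256 + 32 + 16 + 4 + 1 in binary powers of 2.
So 9^309 ≡ 298 · 351 · 209 · 371 · 9 ≡ 1 (mod 619).
Since 9^d ≡ 1 (mod 619), base 9 does not prove 619 composite.

1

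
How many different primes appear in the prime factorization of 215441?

215441 = 17 · 12673
12673 = 19 · 667
667 = 23 · 29
215441 = 17 · 19 · 23 · 29, which has 4 distinct prime factors.

4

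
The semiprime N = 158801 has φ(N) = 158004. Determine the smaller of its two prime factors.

379

φ(n) = (p−1)(q−1) = n − (p+q) + 1, so p + q = 158801 − 158004 + 1 = 798.
p and q are the roots of t² − 798t + 158801 = 0.
Discriminant: 798² − 4·158801 = 636804 − 635204 = 1600; √1600 = 40.
q = (798 − 40)/2 = 379, p = (798 + 40)/2 = 419.
Check: 379 · 419 = 158801.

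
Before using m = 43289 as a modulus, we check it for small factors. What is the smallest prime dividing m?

43289 is odd.
Digit sum 26, not divisible by 3.
Ends in 9: not divisible by 5.
7: 43289 = 7·6184 + 1
11: 43289 = 11·3935 + 4
13: 43289 = 13·3329 + 12
17: 43289 = 17·2546 + 7
19: 43289 = 19·2278 + 7
23: 43289 = 23·1882 + 3
29: 43289 = 29·1492 + 21
31: 43289 = 31·1396 + 13
37: 43289 = 37·1169 + 36
41: 43289 = 41·1055 + 34
43: 43289 = 43·1006 + 31
47: 43289 = 47·921 + 2
53: 43289 = 53·816 + 41
59: 43289 = 59·733 + 42
61: 43289 = 61·709 + 40
67: 43289 = 67·646 + 7
71: 43289 = 71·609 + 50
73: 43289 = 73·593

73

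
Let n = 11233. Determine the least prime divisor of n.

11233 is odd.
Digit sum 10, not divisible by 3.
Ends in 3: not divisible by 5.
7: 11233 = 7·1604 + 5
11: 11233 = 11·1021 + 2
13: 11233 = 13·864 + 1
17: 11233 = 17·660 + 13
19: 11233 = 19·591 + 4
23: 11233 = 23·488 + 9
29: 11233 = 29·387 + 10
31: 11233 = 31·362 + 11
37: 11233 = 37·303 + 22
41: 11233 = 41·273 + 40
43: 11233 = 43·261 + 10
47: 11233 = 47·239

47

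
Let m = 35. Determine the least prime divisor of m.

5

35 is odd.
Digit sum 8, not divisible by 3.
Ends in 5: divisible by 5.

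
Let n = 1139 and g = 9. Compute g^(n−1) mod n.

9^1 ≡ 9 (mod 1139)
9^2 ≡ 9^2 = 81 ≡ 81 (mod 1139)
9^4 ≡ 81^2 = 6561 ≡ 866 (mod 1139)
9^8 ≡ 866^2 = 749956 ≡ 494 (mod 1139)
9^16 ≡ 494^2 = 244036 ≡ 290 (mod 1139)
9^32 ≡ 290^2 = 84100 ≡ 953 (mod 1139)
9^64 ≡ 953^2 = 908209 ≡ 426 (mod 1139)
9^128 ≡ 426^2 = 181476 ≡ 375 (mod 1139)
9^256 ≡ 375^2 = 140625 ≡ 528 (mod 1139)
9^512 ≡ 528^2 = 278784 ≡ 868 (mod 1139)
9^1024 ≡ 868^2 = 753424 ≡ 545 (mod 1139)
1138 = 1024 + 64 + 32 + 16 + 2 in binary powers of 2.
So 9^1138 ≡ 545 · 426 · 953 · 290 · 81 ≡ 625 (mod 1139).
Since 625 ≠ 1, base 9 is a Fermat witness: 1139 is composite.

625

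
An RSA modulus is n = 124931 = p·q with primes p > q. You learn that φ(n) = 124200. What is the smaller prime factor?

271

φ(n) = (p−1)(q−1) = n − (p+q) + 1, so p + q = 124931 − 124200 + 1 = 732.
p and q are the roots of t² − 732t + 124931 = 0.
Discriminant: 732² − 4·124931 = 535824 − 499724 = 36100; √36100 = 190.
q = (732 − 190)/2 = 271, p = (732 + 190)/2 = 461.
Check: 271 · 461 = 124931.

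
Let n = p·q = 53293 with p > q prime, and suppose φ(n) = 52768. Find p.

389

φ(n) = (p−1)(q−1) = n − (p+q) + 1, so p + q = 53293 − 52768 + 1 = 526.
p and q are the roots of t² − 526t + 53293 = 0.
Discriminant: 526² − 4·53293 = 276676 − 213172 = 63504; √63504 = 252.
q = (526 − 252)/2 = 137, p = (526 + 252)/2 = 389.
Check: 137 · 389 = 53293.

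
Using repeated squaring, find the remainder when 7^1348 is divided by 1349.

7^1 ≡ 7 (mod 1349)
7^2 ≡ 7^2 = 49 ≡ 49 (mod 1349)
7^4 ≡ 49^2 = 2401 ≡ 1052 (mod 1349)
7^8 ≡ 1052^2 = 1106704 ≡ 524 (mod 1349)
7^16 ≡ 524^2 = 274576 ≡ 729 (mod 1349)
7^32 ≡ 729^2 = 531441 ≡ 1284 (mod 1349)
7^64 ≡ 1284^2 = 1648656 ≡ 178 (mod 1349)
7^128 ≡ 178^2 = 31684 ≡ 657 (mod 1349)
7^256 ≡ 657^2 = 431649 ≡ 1318 (mod 1349)
7^512 ≡ 1318^2 = 1737124 ≡ 961 (mod 1349)
7^1024 ≡ 961^2 = 923521 ≡ 805 (mod 1349)
1348 = 1024 + 256 + 64 + 4 in binary powers of 2.
So 7^1348 ≡ 805 · 1318 · 178 · 1052 ≡ 292 (mod 1349).
Since 292 ≠ 1, base 7 is a Fermat witness: 1349 is composite.

292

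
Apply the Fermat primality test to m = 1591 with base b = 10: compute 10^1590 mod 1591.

10^1 ≡ 10 (mod 1591)
10^2 ≡ 10^2 = 100 ≡ 100 (mod 1591)
10^4 ≡ 100^2 = 10000 ≡ 454 (mod 1591)
10^8 ≡ 454^2 = 206116 ≡ 877 (mod 1591)
10^16 ≡ 877^2 = 769129 ≡ 676 (mod 1591)
10^32 ≡ 676^2 = 456976 ≡ 359 (mod 1591)
10^64 ≡ 359^2 = 128881 ≡ 10 (mod 1591)
10^128 ≡ 10^2 = 100 ≡ 100 (mod 1591)
10^256 ≡ 100^2 = 10000 ≡ 454 (mod 1591)
10^512 ≡ 454^2 = 206116 ≡ 877 (mod 1591)
10^1024 ≡ 877^2 = 769129 ≡ 676 (mod 1591)
1590 = 1024 + 512 + 32 + 16 + 4 + 2 in binary powers of 2.
So 10^1590 ≡ 676 · 877 · 359 · 676 · 454 · 100 ≡ 704 (mod 1591).
Since 704 ≠ 1, base 10 is a Fermat witness: 1591 is composite.

704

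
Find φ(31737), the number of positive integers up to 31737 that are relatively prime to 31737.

Factor: 31737 = 3 · 71 · 149.
φ(31737) = (3−1) · (71−1) · (149−1) = 2 · 70 · 148 = 20720.

20720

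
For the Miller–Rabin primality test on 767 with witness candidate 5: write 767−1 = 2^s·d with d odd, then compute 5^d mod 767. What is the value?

767 − 1 = 766 = 2^1 · 383, so d = 383.
5^1 ≡ 5 (mod 767)
5^2 ≡ 5^2 = 25 ≡ 25 (mod 767)
5^4 ≡ 25^2 = 625 ≡ 625 (mod 767)
5^8 ≡ 625^2 = 390625 ≡ 222 (mod 767)
5^16 ≡ 222^2 = 49284 ≡ 196 (mod 767)
5^32 ≡ 196^2 = 38416 ≡ 66 (mod 767)
5^64 ≡ 66^2 = 4356 ≡ 521 (mod 767)
5^128 ≡ 521^2 = 271441 ≡ 690 (mod 767)
5^256 ≡ 690^2 = 476100 ≡ 560 (mod 767)
383 = 256 + 64 + 32 + 16 + 8 + 4 + 2 + 1 in binary powers of 2.
So 5^383 ≡ 560 · 521 · 66 · 196 · 222 · 625 · 25 · 5 ≡ 580 (mod 767).
Squaring chain: 580; never reaches −1, so base 5 is a Miller–Rabin witness that 767 is composite.

580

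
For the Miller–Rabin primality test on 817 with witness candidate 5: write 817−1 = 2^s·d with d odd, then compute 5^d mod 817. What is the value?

817 − 1 = 816 = 2^4 · 51, so d = 51.
5^1 ≡ 5 (mod 817)
5^2 ≡ 5^2 = 25 ≡ 25 (mod 817)
5^4 ≡ 25^2 = 625 ≡ 625 (mod 817)
5^8 ≡ 625^2 = 390625 ≡ 99 (mod 817)
5^16 ≡ 99^2 = 9801 ≡ 814 (mod 817)
5^32 ≡ 814^2 = 662596 ≡ 9 (mod 817)
51 = 32 + 16 + 2 + 1 in binary powers of 2.
So 5^51 ≡ 9 · 814 · 25 · 5 ≡ 710 (mod 817).
Squaring chain: 710 → 11 → 121 → 752; never reaches −1, so base 5 is a Miller–Rabin witness that 817 is composite.

710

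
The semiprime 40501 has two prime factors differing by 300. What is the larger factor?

401

Since p = q + 300, we have 40501 = q(q + 300), so q² + 300q − 40501 = 0.
Discriminant: 300² + 4·40501 = 90000 + 162004 = 252004; √252004 = 502.
q = (−300 + 502)/2 = 101, and p = q + 300 = 401.
Check: 101 · 401 = 40501.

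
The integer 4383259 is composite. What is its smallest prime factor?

53

4383259 is odd.
Digit sum 34, not divisible by 3.
Ends in 9: not divisible by 5.
7: 4383259 = 7·626179 + 6
11: 4383259 = 11·398478 + 1
13: 4383259 = 13·337173 + 10
17: 4383259 = 17·257838 + 13
19: 4383259 = 19·230697 + 16
23: 4383259 = 23·190576 + 11
29: 4383259 = 29·151146 + 25
31: 4383259 = 31·141395 + 14
37: 4383259 = 37·118466 + 17
41: 4383259 = 41·106908 + 31
43: 4383259 = 43·101936 + 11
47: 4383259 = 47·93260 + 39
53: 4383259 = 53·82703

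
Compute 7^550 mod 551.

197

7^1 ≡ 7 (mod 551)
7^2 ≡ 7^2 = 49 ≡ 49 (mod 551)
7^4 ≡ 49^2 = 2401 ≡ 197 (mod 551)
7^8 ≡ 197^2 = 38809 ≡ 239 (mod 551)
7^16 ≡ 239^2 = 57121 ≡ 368 (mod 551)
7^32 ≡ 368^2 = 135424 ≡ 429 (mod 551)
7^64 ≡ 429^2 = 184041 ≡ 7 (mod 551)
7^128 ≡ 7^2 = 49 ≡ 49 (mod 551)
7^256 ≡ 49^2 = 2401 ≡ 197 (mod 551)
7^512 ≡ 197^2 = 38809 ≡ 239 (mod 551)
550 = 512 + 32 + 4 + 2 in binary powers of 2.
So 7^550 ≡ 239 · 429 · 197 · 49 ≡ 197 (mod 551).
Since 197 ≠ 1, base 7 is a Fermat witness: 551 is composite.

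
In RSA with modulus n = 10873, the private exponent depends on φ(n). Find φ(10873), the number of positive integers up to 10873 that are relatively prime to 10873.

10660

Factor: 10873 = 83 · 131.
φ(10873) = (83−1) · (131−1) = 82 · 130 = 10660.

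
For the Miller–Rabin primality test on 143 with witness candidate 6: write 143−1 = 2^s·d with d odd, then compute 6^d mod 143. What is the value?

143 − 1 = 142 = 2^1 · 71, so d = 71.
6^1 ≡ 6 (mod 143)
6^2 ≡ 6^2 = 36 ≡ 36 (mod 143)
6^4 ≡ 36^2 = 1296 ≡ 9 (mod 143)
6^8 ≡ 9^2 = 81 ≡ 81 (mod 143)
6^16 ≡ 81^2 = 6561 ≡ 126 (mod 143)
6^32 ≡ 126^2 = 15876 ≡ 3 (mod 143)
6^64 ≡ 3^2 = 9 ≡ 9 (mod 143)
71 = 64 + 4 + 2 + 1 in binary powers of 2.
So 6^71 ≡ 9 · 9 · 36 · 6 ≡ 50 (mod 143).
Squaring chain: 50; never reaches −1, so base 6 is a Miller–Rabin witness that 143 is composite.

50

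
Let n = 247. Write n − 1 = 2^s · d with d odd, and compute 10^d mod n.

103

247 − 1 = 246 = 2^1 · 123, so d = 123.
10^1 ≡ 10 (mod 247)
10^2 ≡ 10^2 = 100 ≡ 100 (mod 247)
10^4 ≡ 100^2 = 10000 ≡ 120 (mod 247)
10^8 ≡ 120^2 = 14400 ≡ 74 (mod 247)
10^16 ≡ 74^2 = 5476 ≡ 42 (mod 247)
10^32 ≡ 42^2 = 1764 ≡ 35 (mod 247)
10^64 ≡ 35^2 = 1225 ≡ 237 (mod 247)
123 = 64 + 32 + 16 + 8 + 2 + 1 in binary powers of 2.
So 10^123 ≡ 237 · 35 · 42 · 74 · 100 · 10 ≡ 103 (mod 247).
Squaring chain: 103; never reaches −1, so base 10 is a Miller–Rabin witness that 247 is composite.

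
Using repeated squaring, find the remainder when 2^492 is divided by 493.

373

2^1 ≡ 2 (mod 493)
2^2 ≡ 2^2 = 4 ≡ 4 (mod 493)
2^4 ≡ 4^2 = 16 ≡ 16 (mod 493)
2^8 ≡ 16^2 = 256 ≡ 256 (mod 493)
2^16 ≡ 256^2 = 65536 ≡ 460 (mod 493)
2^32 ≡ 460^2 = 211600 ≡ 103 (mod 493)
2^64 ≡ 103^2 = 10609 ≡ 256 (mod 493)
2^128 ≡ 256^2 = 65536 ≡ 460 (mod 493)
2^256 ≡ 460^2 = 211600 ≡ 103 (mod 493)
492 = 256 + 128 + 64 + 32 + 8 + 4 in binary powers of 2.
So 2^492 ≡ 103 · 460 · 256 · 103 · 256 · 16 ≡ 373 (mod 493).
Since 373 ≠ 1, base 2 is a Fermat witness: 493 is composite.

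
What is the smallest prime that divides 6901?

67

6901 is odd.
Digit sum 16, not divisible by 3.
Ends in 1: not divisible by 5.
7: 6901 = 7·985 + 6
11: 6901 = 11·627 + 4
13: 6901 = 13·530 + 11
17: 6901 = 17·405 + 16
19: 6901 = 19·363 + 4
23: 6901 = 23·300 + 1
29: 6901 = 29·237 + 28
31: 6901 = 31·222 + 19
37: 6901 = 37·186 + 19
41: 6901 = 41·168 + 13
43: 6901 = 43·160 + 21
47: 6901 = 47·146 + 39
53: 6901 = 53·130 + 11
59: 6901 = 59·116 + 57
61: 6901 = 61·113 + 8
67: 6901 = 67·103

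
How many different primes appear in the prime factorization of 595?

3

595 = 5 · 119
119 = 7 · 17
595 = 5 · 7 · 17, which has 3 distinct prime factors.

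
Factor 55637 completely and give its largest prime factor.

59

55637 = 23 · 2419
2419 = 41 · 59
59 is prime.
So 55637 = 23 · 41 · 59; the largest prime factor is 59.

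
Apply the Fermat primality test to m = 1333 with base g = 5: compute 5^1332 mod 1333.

5^1 ≡ 5 (mod 1333)
5^2 ≡ 5^2 = 25 ≡ 25 (mod 1333)
5^4 ≡ 25^2 = 625 ≡ 625 (mod 1333)
5^8 ≡ 625^2 = 390625 ≡ 56 (mod 1333)
5^16 ≡ 56^2 = 3136 ≡ 470 (mod 1333)
5^32 ≡ 470^2 = 220900 ≡ 955 (mod 1333)
5^64 ≡ 955^2 = 912025 ≡ 253 (mod 1333)
5^128 ≡ 253^2 = 64009 ≡ 25 (mod 1333)
5^256 ≡ 25^2 = 625 ≡ 625 (mod 1333)
5^512 ≡ 625^2 = 390625 ≡ 56 (mod 1333)
5^1024 ≡ 56^2 = 3136 ≡ 470 (mod 1333)
1332 = 1024 + 256 + 32 + 16 + 4 in binary powers of 2.
So 5^1332 ≡ 470 · 625 · 955 · 470 · 625 ≡ 838 (mod 1333).
Since 838 ≠ 1, base 5 is a Fermat witness: 1333 is composite.

838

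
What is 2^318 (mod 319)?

212

2^1 ≡ 2 (mod 319)
2^2 ≡ 2^2 = 4 ≡ 4 (mod 319)
2^4 ≡ 4^2 = 16 ≡ 16 (mod 319)
2^8 ≡ 16^2 = 256 ≡ 256 (mod 319)
2^16 ≡ 256^2 = 65536 ≡ 141 (mod 319)
2^32 ≡ 141^2 = 19881 ≡ 103 (mod 319)
2^64 ≡ 103^2 = 10609 ≡ 82 (mod 319)
2^128 ≡ 82^2 = 6724 ≡ 25 (mod 319)
2^256 ≡ 25^2 = 625 ≡ 306 (mod 319)
318 = 256 + 32 + 16 + 8 + 4 + 2 in binary powers of 2.
So 2^318 ≡ 306 · 103 · 141 · 256 · 16 · 4 ≡ 212 (mod 319).
Since 212 ≠ 1, base 2 is a Fermat witness: 319 is composite.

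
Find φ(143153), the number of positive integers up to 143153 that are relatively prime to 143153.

134784

Factor: 143153 = 37 · 53 · 73.
φ(143153) = (37−1) · (53−1) · (73−1) = 36 · 52 · 72 = 134784.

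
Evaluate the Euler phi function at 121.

Factor: 121 = 11^2.
φ(121) = 11^1·(11−1) = 110.

110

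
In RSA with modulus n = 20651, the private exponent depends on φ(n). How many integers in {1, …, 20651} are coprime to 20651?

20352

Factor: 20651 = 107 · 193.
φ(20651) = (107−1) · (193−1) = 106 · 192 = 20352.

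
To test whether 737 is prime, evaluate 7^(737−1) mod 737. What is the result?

7^1 ≡ 7 (mod 737)
7^2 ≡ 7^2 = 49 ≡ 49 (mod 737)
7^4 ≡ 49^2 = 2401 ≡ 190 (mod 737)
7^8 ≡ 190^2 = 36100 ≡ 724 (mod 737)
7^16 ≡ 724^2 = 524176 ≡ 169 (mod 737)
7^32 ≡ 169^2 = 28561 ≡ 555 (mod 737)
7^64 ≡ 555^2 = 308025 ≡ 696 (mod 737)
7^128 ≡ 696^2 = 484416 ≡ 207 (mod 737)
7^256 ≡ 207^2 = 42849 ≡ 103 (mod 737)
7^512 ≡ 103^2 = 10609 ≡ 291 (mod 737)
736 = 512 + 128 + 64 + 32 in binary powers of 2.
So 7^736 ≡ 291 · 207 · 696 · 555 ≡ 301 (mod 737).
Since 301 ≠ 1, base 7 is a Fermat witness: 737 is composite.

301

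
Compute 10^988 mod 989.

440

10^1 ≡ 10 (mod 989)
10^2 ≡ 10^2 = 100 ≡ 100 (mod 989)
10^4 ≡ 100^2 = 10000 ≡ 110 (mod 989)
10^8 ≡ 110^2 = 12100 ≡ 232 (mod 989)
10^16 ≡ 232^2 = 53824 ≡ 418 (mod 989)
10^32 ≡ 418^2 = 174724 ≡ 660 (mod 989)
10^64 ≡ 660^2 = 435600 ≡ 440 (mod 989)
10^128 ≡ 440^2 = 193600 ≡ 745 (mod 989)
10^256 ≡ 745^2 = 555025 ≡ 196 (mod 989)
10^512 ≡ 196^2 = 38416 ≡ 834 (mod 989)
988 = 512 + 256 + 128 + 64 + 16 + 8 + 4 in binary powers of 2.
So 10^988 ≡ 834 · 196 · 745 · 440 · 418 · 232 · 110 ≡ 440 (mod 989).
Since 440 ≠ 1, base 10 is a Fermat witness: 989 is composite.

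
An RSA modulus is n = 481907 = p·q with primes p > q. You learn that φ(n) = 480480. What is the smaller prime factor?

φ(n) = (p−1)(q−1) = n − (p+q) + 1, so p + q = 481907 − 480480 + 1 = 1428.
p and q are the roots of t² − 1428t + 481907 = 0.
Discriminant: 1428² − 4·481907 = 2039184 − 1927628 = 111556; √111556 = 334.
q = (1428 − 334)/2 = 547, p = (1428 + 334)/2 = 881.
Check: 547 · 881 = 481907.

547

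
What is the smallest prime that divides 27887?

79

27887 is odd.
Digit sum 32, not divisible by 3.
Ends in 7: not divisible by 5.
7: 27887 = 7·3983 + 6
11: 27887 = 11·2535 + 2
13: 27887 = 13·2145 + 2
17: 27887 = 17·1640 + 7
19: 27887 = 19·1467 + 14
23: 27887 = 23·1212 + 11
29: 27887 = 29·961 + 18
31: 27887 = 31·899 + 18
37: 27887 = 37·753 + 26
41: 27887 = 41·680 + 7
43: 27887 = 43·648 + 23
47: 27887 = 47·593 + 16
53: 27887 = 53·526 + 9
59: 27887 = 59·472 + 39
61: 27887 = 61·457 + 10
67: 27887 = 67·416 + 15
71: 27887 = 71·392 + 55
73: 27887 = 73·382 + 1
79: 27887 = 79·353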